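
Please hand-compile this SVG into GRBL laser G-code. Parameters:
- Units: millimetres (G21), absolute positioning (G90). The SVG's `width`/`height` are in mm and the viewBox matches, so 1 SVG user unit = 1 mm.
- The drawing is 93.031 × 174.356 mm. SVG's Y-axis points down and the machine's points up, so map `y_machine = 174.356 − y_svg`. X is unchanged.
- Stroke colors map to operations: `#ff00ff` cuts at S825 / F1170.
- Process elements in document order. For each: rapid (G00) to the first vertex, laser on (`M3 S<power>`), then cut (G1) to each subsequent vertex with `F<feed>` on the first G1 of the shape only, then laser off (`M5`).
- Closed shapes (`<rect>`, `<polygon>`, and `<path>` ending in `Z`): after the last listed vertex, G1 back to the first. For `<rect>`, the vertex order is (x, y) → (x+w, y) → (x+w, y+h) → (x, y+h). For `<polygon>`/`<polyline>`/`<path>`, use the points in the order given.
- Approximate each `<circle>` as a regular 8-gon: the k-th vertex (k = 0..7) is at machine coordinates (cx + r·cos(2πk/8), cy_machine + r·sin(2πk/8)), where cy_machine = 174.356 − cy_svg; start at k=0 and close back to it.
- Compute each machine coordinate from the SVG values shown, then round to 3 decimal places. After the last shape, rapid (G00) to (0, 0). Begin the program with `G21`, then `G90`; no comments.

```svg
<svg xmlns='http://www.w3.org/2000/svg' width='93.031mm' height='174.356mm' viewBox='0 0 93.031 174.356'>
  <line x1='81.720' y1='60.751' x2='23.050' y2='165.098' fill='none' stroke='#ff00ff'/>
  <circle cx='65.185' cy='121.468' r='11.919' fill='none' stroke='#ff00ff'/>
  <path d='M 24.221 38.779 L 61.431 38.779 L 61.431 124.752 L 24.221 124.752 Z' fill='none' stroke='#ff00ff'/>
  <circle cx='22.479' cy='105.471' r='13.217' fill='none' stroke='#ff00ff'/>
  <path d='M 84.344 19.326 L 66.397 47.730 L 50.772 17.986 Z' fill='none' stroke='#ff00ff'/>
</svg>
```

G21
G90
G00 X81.720 Y113.605
M3 S825
G1 X23.050 Y9.258 F1170
M5
G00 X77.104 Y52.888
M3 S825
G1 X73.613 Y61.316 F1170
G1 X65.185 Y64.807
G1 X56.757 Y61.316
G1 X53.266 Y52.888
G1 X56.757 Y44.460
G1 X65.185 Y40.969
G1 X73.613 Y44.460
G1 X77.104 Y52.888
M5
G00 X24.221 Y135.577
M3 S825
G1 X61.431 Y135.577 F1170
G1 X61.431 Y49.604
G1 X24.221 Y49.604
G1 X24.221 Y135.577
M5
G00 X35.696 Y68.885
M3 S825
G1 X31.825 Y78.231 F1170
G1 X22.479 Y82.102
G1 X13.133 Y78.231
G1 X9.262 Y68.885
G1 X13.133 Y59.539
G1 X22.479 Y55.668
G1 X31.825 Y59.539
G1 X35.696 Y68.885
M5
G00 X84.344 Y155.030
M3 S825
G1 X66.397 Y126.626 F1170
G1 X50.772 Y156.370
G1 X84.344 Y155.030
M5
G00 X0.000 Y0.000

1 u = 1 mm; y_m = 174.356 − y.

[1] `<line>` line segment, #ff00ff→cut S825 F1170: (81.720,113.605) → (23.050,9.258)

[2] `<circle>` circle, #ff00ff→cut S825 F1170: (77.104,52.888) → (73.613,61.316) → (65.185,64.807) → (56.757,61.316) → (53.266,52.888) → (56.757,44.460) → (65.185,40.969) → (73.613,44.460) → (77.104,52.888) (closed)

[3] `<path>` rectangle, #ff00ff→cut S825 F1170: (24.221,135.577) → (61.431,135.577) → (61.431,49.604) → (24.221,49.604) → (24.221,135.577) (closed)

[4] `<circle>` circle, #ff00ff→cut S825 F1170: (35.696,68.885) → (31.825,78.231) → (22.479,82.102) → (13.133,78.231) → (9.262,68.885) → (13.133,59.539) → (22.479,55.668) → (31.825,59.539) → (35.696,68.885) (closed)

[5] `<path>` regular polygon, #ff00ff→cut S825 F1170: (84.344,155.030) → (66.397,126.626) → (50.772,156.370) → (84.344,155.030) (closed)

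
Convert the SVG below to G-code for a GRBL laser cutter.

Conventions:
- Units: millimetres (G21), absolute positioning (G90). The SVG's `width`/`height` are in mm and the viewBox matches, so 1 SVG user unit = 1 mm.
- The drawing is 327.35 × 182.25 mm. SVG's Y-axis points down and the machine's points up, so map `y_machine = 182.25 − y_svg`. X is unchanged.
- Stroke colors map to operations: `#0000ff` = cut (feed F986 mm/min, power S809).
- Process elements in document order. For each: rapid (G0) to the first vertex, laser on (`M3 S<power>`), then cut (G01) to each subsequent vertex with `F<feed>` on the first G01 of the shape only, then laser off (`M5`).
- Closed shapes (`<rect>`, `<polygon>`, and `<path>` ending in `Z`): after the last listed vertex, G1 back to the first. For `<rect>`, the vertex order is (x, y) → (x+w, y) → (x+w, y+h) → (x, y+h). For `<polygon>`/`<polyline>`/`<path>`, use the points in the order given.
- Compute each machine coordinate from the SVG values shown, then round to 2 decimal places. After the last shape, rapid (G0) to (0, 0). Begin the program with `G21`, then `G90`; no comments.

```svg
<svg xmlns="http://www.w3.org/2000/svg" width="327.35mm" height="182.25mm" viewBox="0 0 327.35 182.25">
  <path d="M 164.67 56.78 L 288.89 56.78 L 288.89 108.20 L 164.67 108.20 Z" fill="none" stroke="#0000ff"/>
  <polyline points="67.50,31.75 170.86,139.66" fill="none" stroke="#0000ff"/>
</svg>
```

1 u = 1 mm; y_m = 182.25 − y.

[1] `<path>` rectangle, #0000ff→cut S809 F986: (164.67,125.47) → (288.89,125.47) → (288.89,74.05) → (164.67,74.05) → (164.67,125.47) (closed)

[2] `<polyline>` line segment, #0000ff→cut S809 F986: (67.50,150.50) → (170.86,42.59)

G21
G90
G0 X164.67 Y125.47
M3 S809
G01 X288.89 Y125.47 F986
G01 X288.89 Y74.05
G01 X164.67 Y74.05
G01 X164.67 Y125.47
M5
G0 X67.50 Y150.50
M3 S809
G01 X170.86 Y42.59 F986
M5
G0 X0.00 Y0.00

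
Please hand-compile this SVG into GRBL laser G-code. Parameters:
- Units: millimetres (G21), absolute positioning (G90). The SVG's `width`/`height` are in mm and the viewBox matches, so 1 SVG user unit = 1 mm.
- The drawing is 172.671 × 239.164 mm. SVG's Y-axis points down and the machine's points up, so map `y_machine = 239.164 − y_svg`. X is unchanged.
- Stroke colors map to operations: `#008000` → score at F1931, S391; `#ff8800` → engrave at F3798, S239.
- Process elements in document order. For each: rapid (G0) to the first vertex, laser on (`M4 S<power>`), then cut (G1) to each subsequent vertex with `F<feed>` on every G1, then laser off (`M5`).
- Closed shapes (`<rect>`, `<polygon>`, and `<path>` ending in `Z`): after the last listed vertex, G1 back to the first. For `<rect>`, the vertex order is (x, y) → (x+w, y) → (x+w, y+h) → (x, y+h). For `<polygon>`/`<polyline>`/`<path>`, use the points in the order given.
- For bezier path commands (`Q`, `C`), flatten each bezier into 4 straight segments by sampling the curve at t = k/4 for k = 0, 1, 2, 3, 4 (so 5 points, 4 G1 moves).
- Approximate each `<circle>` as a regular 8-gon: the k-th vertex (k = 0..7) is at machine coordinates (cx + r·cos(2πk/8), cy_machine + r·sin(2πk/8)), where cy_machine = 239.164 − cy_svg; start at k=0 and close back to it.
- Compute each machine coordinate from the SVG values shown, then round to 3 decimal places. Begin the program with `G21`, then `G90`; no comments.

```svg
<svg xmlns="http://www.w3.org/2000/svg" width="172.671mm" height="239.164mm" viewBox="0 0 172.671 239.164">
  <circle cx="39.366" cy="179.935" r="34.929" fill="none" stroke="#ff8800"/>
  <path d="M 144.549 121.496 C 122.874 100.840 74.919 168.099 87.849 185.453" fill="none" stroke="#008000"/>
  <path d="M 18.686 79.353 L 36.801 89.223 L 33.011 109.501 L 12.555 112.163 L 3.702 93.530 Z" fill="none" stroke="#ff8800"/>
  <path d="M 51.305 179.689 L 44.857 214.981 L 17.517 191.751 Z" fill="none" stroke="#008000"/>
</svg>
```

1 u = 1 mm; y_m = 239.164 − y.

[1] `<circle>` circle, #ff8800→engrave S239 F3798: (74.295,59.229) → (64.065,83.928) → (39.366,94.158) → (14.667,83.928) → (4.437,59.229) → (14.667,34.530) → (39.366,24.300) → (64.065,34.530) → (74.295,59.229) (closed)

[2] `<path>` cubic bezier, #008000→score S391 F1931: (144.549,117.668) → (124.727,118.829) → (103.222,99.943) → (88.205,73.930) → (87.849,53.711)

[3] `<path>` regular polygon, #ff8800→engrave S239 F3798: (18.686,159.811) → (36.801,149.941) → (33.011,129.663) → (12.555,127.001) → (3.702,145.634) → (18.686,159.811) (closed)

[4] `<path>` regular polygon, #008000→score S391 F1931: (51.305,59.475) → (44.857,24.183) → (17.517,47.413) → (51.305,59.475) (closed)

G21
G90
G0 X74.295 Y59.229
M4 S239
G1 X64.065 Y83.928 F3798
G1 X39.366 Y94.158 F3798
G1 X14.667 Y83.928 F3798
G1 X4.437 Y59.229 F3798
G1 X14.667 Y34.530 F3798
G1 X39.366 Y24.300 F3798
G1 X64.065 Y34.530 F3798
G1 X74.295 Y59.229 F3798
M5
G0 X144.549 Y117.668
M4 S391
G1 X124.727 Y118.829 F1931
G1 X103.222 Y99.943 F1931
G1 X88.205 Y73.930 F1931
G1 X87.849 Y53.711 F1931
M5
G0 X18.686 Y159.811
M4 S239
G1 X36.801 Y149.941 F3798
G1 X33.011 Y129.663 F3798
G1 X12.555 Y127.001 F3798
G1 X3.702 Y145.634 F3798
G1 X18.686 Y159.811 F3798
M5
G0 X51.305 Y59.475
M4 S391
G1 X44.857 Y24.183 F1931
G1 X17.517 Y47.413 F1931
G1 X51.305 Y59.475 F1931
M5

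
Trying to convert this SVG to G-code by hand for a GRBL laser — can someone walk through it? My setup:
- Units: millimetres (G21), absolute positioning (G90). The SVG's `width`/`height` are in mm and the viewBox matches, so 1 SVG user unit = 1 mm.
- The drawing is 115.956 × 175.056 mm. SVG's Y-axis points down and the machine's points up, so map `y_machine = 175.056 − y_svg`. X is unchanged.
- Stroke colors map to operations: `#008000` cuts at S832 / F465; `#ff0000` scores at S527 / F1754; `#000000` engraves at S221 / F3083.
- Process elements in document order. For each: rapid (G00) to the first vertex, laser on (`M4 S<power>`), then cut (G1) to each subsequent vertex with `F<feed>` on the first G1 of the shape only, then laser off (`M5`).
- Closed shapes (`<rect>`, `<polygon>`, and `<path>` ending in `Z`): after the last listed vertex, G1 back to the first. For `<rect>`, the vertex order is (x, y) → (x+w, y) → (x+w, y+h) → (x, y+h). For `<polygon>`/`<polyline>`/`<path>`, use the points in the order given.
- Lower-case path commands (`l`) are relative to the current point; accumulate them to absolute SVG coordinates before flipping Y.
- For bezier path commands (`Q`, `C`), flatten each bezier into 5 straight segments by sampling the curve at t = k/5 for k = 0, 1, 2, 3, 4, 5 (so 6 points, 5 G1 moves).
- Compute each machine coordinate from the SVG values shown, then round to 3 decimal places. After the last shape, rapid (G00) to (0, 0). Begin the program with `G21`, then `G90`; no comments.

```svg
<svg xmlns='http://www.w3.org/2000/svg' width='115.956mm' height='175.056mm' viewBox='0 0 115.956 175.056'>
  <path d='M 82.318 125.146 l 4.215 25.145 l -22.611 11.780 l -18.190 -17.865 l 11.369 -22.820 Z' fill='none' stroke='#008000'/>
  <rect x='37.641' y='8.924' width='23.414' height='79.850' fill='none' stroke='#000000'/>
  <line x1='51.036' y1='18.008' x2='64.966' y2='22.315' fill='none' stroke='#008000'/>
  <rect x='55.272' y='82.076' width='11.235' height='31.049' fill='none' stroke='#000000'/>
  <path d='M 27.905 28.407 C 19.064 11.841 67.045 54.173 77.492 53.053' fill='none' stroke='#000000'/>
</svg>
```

Since the viewBox matches the mm dimensions, user units are millimetres directly. The only transform is the Y-flip y_m = 175.056 − y_svg.

Shape 1 is a regular polygon drawn with `<path>`. Its stroke #008000 means cut at S832, F465. After flipping Y the toolpath is (82.318,49.910) → (86.533,24.765) → (63.922,12.985) → (45.732,30.850) → (57.101,53.670) → (82.318,49.910), returning to the start.

Shape 2 is a rectangle drawn with `<rect>`. Its stroke #000000 means engrave at S221, F3083. After flipping Y the toolpath is (37.641,166.132) → (61.055,166.132) → (61.055,86.282) → (37.641,86.282) → (37.641,166.132), returning to the start.

Shape 3 is a line segment drawn with `<line>`. Its stroke #008000 means cut at S832, F465. After flipping Y the toolpath is (51.036,157.048) → (64.966,152.741).

Shape 4 is a rectangle drawn with `<rect>`. Its stroke #000000 means engrave at S221, F3083. After flipping Y the toolpath is (55.272,92.980) → (66.507,92.980) → (66.507,61.931) → (55.272,61.931) → (55.272,92.980), returning to the start.

Shape 5 is a cubic bezier drawn with `<path>`. Its stroke #000000 means engrave at S221, F3083. After flipping Y the toolpath is (27.905,146.649) → (28.664,150.340) → (38.532,144.808) → (52.978,134.966) → (67.475,125.726) → (77.492,122.003).

G21
G90
G00 X82.318 Y49.910
M4 S832
G1 X86.533 Y24.765 F465
G1 X63.922 Y12.985
G1 X45.732 Y30.850
G1 X57.101 Y53.670
G1 X82.318 Y49.910
M5
G00 X37.641 Y166.132
M4 S221
G1 X61.055 Y166.132 F3083
G1 X61.055 Y86.282
G1 X37.641 Y86.282
G1 X37.641 Y166.132
M5
G00 X51.036 Y157.048
M4 S832
G1 X64.966 Y152.741 F465
M5
G00 X55.272 Y92.980
M4 S221
G1 X66.507 Y92.980 F3083
G1 X66.507 Y61.931
G1 X55.272 Y61.931
G1 X55.272 Y92.980
M5
G00 X27.905 Y146.649
M4 S221
G1 X28.664 Y150.340 F3083
G1 X38.532 Y144.808
G1 X52.978 Y134.966
G1 X67.475 Y125.726
G1 X77.492 Y122.003
M5
G00 X0.000 Y0.000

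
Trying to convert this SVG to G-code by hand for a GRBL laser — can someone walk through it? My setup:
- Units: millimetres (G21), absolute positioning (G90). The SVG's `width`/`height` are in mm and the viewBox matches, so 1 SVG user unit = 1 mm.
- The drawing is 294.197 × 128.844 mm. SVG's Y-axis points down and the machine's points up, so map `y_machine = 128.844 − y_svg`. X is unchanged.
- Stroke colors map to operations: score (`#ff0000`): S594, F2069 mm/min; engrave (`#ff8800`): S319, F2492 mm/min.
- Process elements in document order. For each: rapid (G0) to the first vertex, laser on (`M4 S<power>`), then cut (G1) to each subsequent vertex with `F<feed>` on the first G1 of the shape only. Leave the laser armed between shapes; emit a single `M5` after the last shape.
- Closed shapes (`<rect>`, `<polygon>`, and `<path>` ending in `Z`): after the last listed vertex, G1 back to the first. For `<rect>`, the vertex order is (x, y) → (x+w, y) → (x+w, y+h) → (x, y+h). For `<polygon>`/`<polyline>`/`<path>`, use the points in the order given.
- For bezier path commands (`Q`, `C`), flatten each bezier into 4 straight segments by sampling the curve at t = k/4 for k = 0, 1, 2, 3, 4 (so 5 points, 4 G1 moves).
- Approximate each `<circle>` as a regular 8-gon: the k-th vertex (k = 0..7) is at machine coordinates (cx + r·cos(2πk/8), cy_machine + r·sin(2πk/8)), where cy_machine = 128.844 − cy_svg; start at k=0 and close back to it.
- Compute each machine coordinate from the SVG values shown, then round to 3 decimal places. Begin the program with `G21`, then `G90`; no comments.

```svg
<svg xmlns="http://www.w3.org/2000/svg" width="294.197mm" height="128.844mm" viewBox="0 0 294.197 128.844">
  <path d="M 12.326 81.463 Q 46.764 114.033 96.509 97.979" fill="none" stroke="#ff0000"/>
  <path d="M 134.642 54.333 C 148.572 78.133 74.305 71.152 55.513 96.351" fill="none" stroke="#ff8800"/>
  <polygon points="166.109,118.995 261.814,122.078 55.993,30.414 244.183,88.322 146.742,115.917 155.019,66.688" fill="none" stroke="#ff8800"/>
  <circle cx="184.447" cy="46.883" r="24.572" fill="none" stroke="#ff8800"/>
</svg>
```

Since the viewBox matches the mm dimensions, user units are millimetres directly. The only transform is the Y-flip y_m = 128.844 − y_svg.

Shape 1 is a quadratic bezier drawn with `<path>`. Its stroke #ff0000 means score at S594, F2069. After flipping Y the toolpath is (12.326,47.381) → (30.502,34.135) → (50.591,26.967) → (72.593,25.877) → (96.509,30.865).

Shape 2 is a cubic bezier drawn with `<path>`. Its stroke #ff8800 means engrave at S319, F2492. After flipping Y the toolpath is (134.642,74.511) → (130.797,61.449) → (107.348,54.027) → (77.764,46.342) → (55.513,32.493).

Shape 3 is a closed polygon drawn with `<polygon>`. Its stroke #ff8800 means engrave at S319, F2492. After flipping Y the toolpath is (166.109,9.849) → (261.814,6.766) → (55.993,98.430) → (244.183,40.522) → (146.742,12.927) → (155.019,62.156) → (166.109,9.849), returning to the start.

Shape 4 is a circle drawn with `<circle>`. Its stroke #ff8800 means engrave at S319, F2492. After flipping Y the toolpath is (209.019,81.961) → (201.822,99.336) → (184.447,106.533) → (167.072,99.336) → (159.875,81.961) → (167.072,64.586) → (184.447,57.389) → (201.822,64.586) → (209.019,81.961), returning to the start.

G21
G90
G0 X12.326 Y47.381
M4 S594
G1 X30.502 Y34.135 F2069
G1 X50.591 Y26.967
G1 X72.593 Y25.877
G1 X96.509 Y30.865
G0 X134.642 Y74.511
M4 S319
G1 X130.797 Y61.449 F2492
G1 X107.348 Y54.027
G1 X77.764 Y46.342
G1 X55.513 Y32.493
G0 X166.109 Y9.849
M4 S319
G1 X261.814 Y6.766 F2492
G1 X55.993 Y98.430
G1 X244.183 Y40.522
G1 X146.742 Y12.927
G1 X155.019 Y62.156
G1 X166.109 Y9.849
G0 X209.019 Y81.961
M4 S319
G1 X201.822 Y99.336 F2492
G1 X184.447 Y106.533
G1 X167.072 Y99.336
G1 X159.875 Y81.961
G1 X167.072 Y64.586
G1 X184.447 Y57.389
G1 X201.822 Y64.586
G1 X209.019 Y81.961
M5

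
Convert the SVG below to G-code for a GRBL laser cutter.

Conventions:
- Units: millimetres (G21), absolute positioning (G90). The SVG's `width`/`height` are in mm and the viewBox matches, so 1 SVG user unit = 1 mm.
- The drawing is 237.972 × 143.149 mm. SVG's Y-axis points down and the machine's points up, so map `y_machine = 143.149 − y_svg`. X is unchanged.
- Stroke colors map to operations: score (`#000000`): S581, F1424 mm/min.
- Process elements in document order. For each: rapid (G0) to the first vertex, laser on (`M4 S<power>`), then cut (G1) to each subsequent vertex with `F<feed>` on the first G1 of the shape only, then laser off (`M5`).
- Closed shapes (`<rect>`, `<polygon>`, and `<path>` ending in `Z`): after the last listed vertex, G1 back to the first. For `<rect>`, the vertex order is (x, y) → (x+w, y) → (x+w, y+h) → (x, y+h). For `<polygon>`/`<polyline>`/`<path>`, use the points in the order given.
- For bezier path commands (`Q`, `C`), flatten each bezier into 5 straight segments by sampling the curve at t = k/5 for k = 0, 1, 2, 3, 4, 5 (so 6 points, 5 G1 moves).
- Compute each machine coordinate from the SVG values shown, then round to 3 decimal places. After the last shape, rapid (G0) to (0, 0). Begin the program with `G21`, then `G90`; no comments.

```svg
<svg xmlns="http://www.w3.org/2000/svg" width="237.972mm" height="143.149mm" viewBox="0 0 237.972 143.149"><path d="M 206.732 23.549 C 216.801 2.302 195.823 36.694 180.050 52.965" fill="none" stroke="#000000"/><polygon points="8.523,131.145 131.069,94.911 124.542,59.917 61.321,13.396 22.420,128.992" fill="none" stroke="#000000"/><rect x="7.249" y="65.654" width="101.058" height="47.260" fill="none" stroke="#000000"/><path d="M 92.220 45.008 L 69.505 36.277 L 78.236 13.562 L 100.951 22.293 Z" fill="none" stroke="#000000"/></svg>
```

1 u = 1 mm; y_m = 143.149 − y.

[1] `<path>` cubic bezier, #000000→score S581 F1424: (206.732,119.600) → (209.338,126.262) → (206.232,123.110) → (199.156,113.687) → (189.848,101.531) → (180.050,90.184)

[2] `<polygon>` closed polygon, #000000→score S581 F1424: (8.523,12.004) → (131.069,48.238) → (124.542,83.232) → (61.321,129.753) → (22.420,14.157) → (8.523,12.004) (closed)

[3] `<rect>` rectangle, #000000→score S581 F1424: (7.249,77.495) → (108.307,77.495) → (108.307,30.235) → (7.249,30.235) → (7.249,77.495) (closed)

[4] `<path>` regular polygon, #000000→score S581 F1424: (92.220,98.141) → (69.505,106.872) → (78.236,129.587) → (100.951,120.856) → (92.220,98.141) (closed)

G21
G90
G0 X206.732 Y119.600
M4 S581
G1 X209.338 Y126.262 F1424
G1 X206.232 Y123.110
G1 X199.156 Y113.687
G1 X189.848 Y101.531
G1 X180.050 Y90.184
M5
G0 X8.523 Y12.004
M4 S581
G1 X131.069 Y48.238 F1424
G1 X124.542 Y83.232
G1 X61.321 Y129.753
G1 X22.420 Y14.157
G1 X8.523 Y12.004
M5
G0 X7.249 Y77.495
M4 S581
G1 X108.307 Y77.495 F1424
G1 X108.307 Y30.235
G1 X7.249 Y30.235
G1 X7.249 Y77.495
M5
G0 X92.220 Y98.141
M4 S581
G1 X69.505 Y106.872 F1424
G1 X78.236 Y129.587
G1 X100.951 Y120.856
G1 X92.220 Y98.141
M5
G0 X0.000 Y0.000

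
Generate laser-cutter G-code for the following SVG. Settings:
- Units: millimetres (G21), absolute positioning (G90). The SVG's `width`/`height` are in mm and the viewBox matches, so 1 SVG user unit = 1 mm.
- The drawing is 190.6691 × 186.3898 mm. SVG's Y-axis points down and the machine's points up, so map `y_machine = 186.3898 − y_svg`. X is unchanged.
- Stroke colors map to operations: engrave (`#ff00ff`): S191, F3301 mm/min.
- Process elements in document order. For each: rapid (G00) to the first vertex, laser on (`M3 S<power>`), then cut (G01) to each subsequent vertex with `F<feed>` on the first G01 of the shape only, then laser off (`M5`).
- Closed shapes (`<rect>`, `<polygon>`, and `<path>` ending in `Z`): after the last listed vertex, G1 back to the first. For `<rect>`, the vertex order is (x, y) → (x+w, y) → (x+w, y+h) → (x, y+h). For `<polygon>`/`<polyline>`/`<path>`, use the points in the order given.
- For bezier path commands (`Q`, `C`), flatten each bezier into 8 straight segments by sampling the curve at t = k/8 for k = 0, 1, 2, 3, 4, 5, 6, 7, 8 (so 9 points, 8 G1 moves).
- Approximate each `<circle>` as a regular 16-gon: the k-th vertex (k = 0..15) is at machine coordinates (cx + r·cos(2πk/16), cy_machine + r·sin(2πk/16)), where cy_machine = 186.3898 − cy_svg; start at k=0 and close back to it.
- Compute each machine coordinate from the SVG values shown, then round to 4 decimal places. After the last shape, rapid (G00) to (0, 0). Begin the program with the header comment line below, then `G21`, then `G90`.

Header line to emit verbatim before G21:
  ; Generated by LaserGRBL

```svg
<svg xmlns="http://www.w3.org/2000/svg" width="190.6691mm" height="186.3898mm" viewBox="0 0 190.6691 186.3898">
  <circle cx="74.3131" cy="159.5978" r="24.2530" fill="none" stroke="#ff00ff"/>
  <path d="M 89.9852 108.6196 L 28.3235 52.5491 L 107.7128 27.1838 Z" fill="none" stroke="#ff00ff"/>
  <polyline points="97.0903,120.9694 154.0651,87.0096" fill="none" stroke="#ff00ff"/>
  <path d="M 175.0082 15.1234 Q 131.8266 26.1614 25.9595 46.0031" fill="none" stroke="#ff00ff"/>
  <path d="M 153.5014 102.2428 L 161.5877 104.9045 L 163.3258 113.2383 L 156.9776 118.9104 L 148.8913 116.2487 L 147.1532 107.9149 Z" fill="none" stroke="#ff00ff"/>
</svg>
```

; Generated by LaserGRBL
G21
G90
G00 X98.5661 Y26.7920
M3 S191
G01 X96.7200 Y36.0732 F3301
G01 X91.4626 Y43.9415
G01 X83.5943 Y49.1989
G01 X74.3131 Y51.0450
G01 X65.0319 Y49.1989
G01 X57.1636 Y43.9415
G01 X51.9062 Y36.0732
G01 X50.0601 Y26.7920
G01 X51.9062 Y17.5108
G01 X57.1636 Y9.6425
G01 X65.0319 Y4.3851
G01 X74.3131 Y2.5390
G01 X83.5943 Y4.3851
G01 X91.4626 Y9.6425
G01 X96.7200 Y17.5108
G01 X98.5661 Y26.7920
M5
G00 X89.9852 Y77.7702
M3 S191
G01 X28.3235 Y133.8407 F3301
G01 X107.7128 Y159.2060
G01 X89.9852 Y77.7702
M5
G00 X97.0903 Y65.4204
M3 S191
G01 X154.0651 Y99.3802 F3301
M5
G00 X175.0082 Y171.2664
M3 S191
G01 X163.2333 Y168.3693 F3301
G01 X149.4996 Y165.1972
G01 X133.8069 Y161.7499
G01 X116.1552 Y158.0275
G01 X96.5447 Y154.0300
G01 X74.9752 Y149.7573
G01 X51.4468 Y145.2096
G01 X25.9595 Y140.3867
M5
G00 X153.5014 Y84.1470
M3 S191
G01 X161.5877 Y81.4853 F3301
G01 X163.3258 Y73.1515
G01 X156.9776 Y67.4794
G01 X148.8913 Y70.1411
G01 X147.1532 Y78.4749
G01 X153.5014 Y84.1470
M5
G00 X0.0000 Y0.0000

viewBox `0 0 190.6691 186.3898` with mm width/height → 1 unit = 1 mm. Flip: y_m = 186.3898 − y_svg.

**Shape 1** — `<circle>` circle, stroke `#ff00ff` → engrave (S191, F3301). Machine vertices: (98.5661,26.7920) → (96.7200,36.0732) → (91.4626,43.9415) → (83.5943,49.1989) → (74.3131,51.0450) → (65.0319,49.1989) → (57.1636,43.9415) → (51.9062,36.0732) → (50.0601,26.7920) → (51.9062,17.5108) → (57.1636,9.6425) → (65.0319,4.3851) → (74.3131,2.5390) → (83.5943,4.3851) → (91.4626,9.6425) → (96.7200,17.5108) → (98.5661,26.7920). Closed: final G1 returns to the first vertex.

**Shape 2** — `<path>` regular polygon, stroke `#ff00ff` → engrave (S191, F3301). Machine vertices: (89.9852,77.7702) → (28.3235,133.8407) → (107.7128,159.2060) → (89.9852,77.7702). Closed: final G1 returns to the first vertex.

**Shape 3** — `<polyline>` line segment, stroke `#ff00ff` → engrave (S191, F3301). Machine vertices: (97.0903,65.4204) → (154.0651,99.3802). Open path.

**Shape 4** — `<path>` quadratic bezier, stroke `#ff00ff` → engrave (S191, F3301). Control points (SVG): P0=(175.0082,15.1234), P1=(131.8266,26.1614), P2=(25.9595,46.0031); sampled at t=k/8. Machine vertices: (175.0082,171.2664) → (163.2333,168.3693) → (149.4996,165.1972) → (133.8069,161.7499) → (116.1552,158.0275) → (96.5447,154.0300) → (74.9752,149.7573) → (51.4468,145.2096) → (25.9595,140.3867). Open path.

**Shape 5** — `<path>` regular polygon, stroke `#ff00ff` → engrave (S191, F3301). Machine vertices: (153.5014,84.1470) → (161.5877,81.4853) → (163.3258,73.1515) → (156.9776,67.4794) → (148.8913,70.1411) → (147.1532,78.4749) → (153.5014,84.1470). Closed: final G1 returns to the first vertex.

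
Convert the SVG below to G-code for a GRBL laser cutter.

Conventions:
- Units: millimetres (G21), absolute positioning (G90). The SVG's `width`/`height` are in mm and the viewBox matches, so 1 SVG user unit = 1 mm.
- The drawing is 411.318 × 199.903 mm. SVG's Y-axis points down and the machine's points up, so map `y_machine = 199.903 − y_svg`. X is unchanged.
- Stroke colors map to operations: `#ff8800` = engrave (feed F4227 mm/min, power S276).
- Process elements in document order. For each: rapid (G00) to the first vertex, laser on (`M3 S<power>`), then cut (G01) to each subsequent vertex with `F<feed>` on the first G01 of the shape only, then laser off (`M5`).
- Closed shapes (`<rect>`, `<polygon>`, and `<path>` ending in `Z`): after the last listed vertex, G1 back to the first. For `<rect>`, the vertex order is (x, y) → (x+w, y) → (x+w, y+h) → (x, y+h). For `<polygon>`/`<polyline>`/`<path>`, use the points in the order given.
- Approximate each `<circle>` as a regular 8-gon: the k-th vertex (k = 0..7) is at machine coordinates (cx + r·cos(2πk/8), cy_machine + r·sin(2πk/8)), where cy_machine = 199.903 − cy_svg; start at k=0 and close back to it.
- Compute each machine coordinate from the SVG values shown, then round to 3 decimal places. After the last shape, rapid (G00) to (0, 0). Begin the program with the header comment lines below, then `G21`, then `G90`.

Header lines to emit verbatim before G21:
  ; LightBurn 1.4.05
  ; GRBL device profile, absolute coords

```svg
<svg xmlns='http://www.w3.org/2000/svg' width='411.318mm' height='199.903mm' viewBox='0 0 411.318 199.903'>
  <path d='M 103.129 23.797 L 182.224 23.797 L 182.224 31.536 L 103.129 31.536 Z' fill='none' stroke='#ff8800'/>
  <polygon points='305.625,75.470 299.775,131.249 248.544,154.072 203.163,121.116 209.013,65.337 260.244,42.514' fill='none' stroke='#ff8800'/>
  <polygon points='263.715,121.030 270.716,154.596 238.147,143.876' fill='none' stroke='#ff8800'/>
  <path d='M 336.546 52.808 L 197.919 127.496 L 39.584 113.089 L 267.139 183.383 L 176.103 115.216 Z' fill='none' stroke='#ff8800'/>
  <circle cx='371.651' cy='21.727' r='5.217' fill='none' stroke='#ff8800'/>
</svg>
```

1 u = 1 mm; y_m = 199.903 − y.

[1] `<path>` rectangle, #ff8800→engrave S276 F4227: (103.129,176.106) → (182.224,176.106) → (182.224,168.367) → (103.129,168.367) → (103.129,176.106) (closed)

[2] `<polygon>` regular polygon, #ff8800→engrave S276 F4227: (305.625,124.433) → (299.775,68.654) → (248.544,45.831) → (203.163,78.787) → (209.013,134.566) → (260.244,157.389) → (305.625,124.433) (closed)

[3] `<polygon>` regular polygon, #ff8800→engrave S276 F4227: (263.715,78.873) → (270.716,45.307) → (238.147,56.027) → (263.715,78.873) (closed)

[4] `<path>` closed polygon, #ff8800→engrave S276 F4227: (336.546,147.095) → (197.919,72.407) → (39.584,86.814) → (267.139,16.520) → (176.103,84.687) → (336.546,147.095) (closed)

[5] `<circle>` circle, #ff8800→engrave S276 F4227: (376.868,178.176) → (375.340,181.865) → (371.651,183.393) → (367.962,181.865) → (366.434,178.176) → (367.962,174.487) → (371.651,172.959) → (375.340,174.487) → (376.868,178.176) (closed)

; LightBurn 1.4.05
; GRBL device profile, absolute coords
G21
G90
G00 X103.129 Y176.106
M3 S276
G01 X182.224 Y176.106 F4227
G01 X182.224 Y168.367
G01 X103.129 Y168.367
G01 X103.129 Y176.106
M5
G00 X305.625 Y124.433
M3 S276
G01 X299.775 Y68.654 F4227
G01 X248.544 Y45.831
G01 X203.163 Y78.787
G01 X209.013 Y134.566
G01 X260.244 Y157.389
G01 X305.625 Y124.433
M5
G00 X263.715 Y78.873
M3 S276
G01 X270.716 Y45.307 F4227
G01 X238.147 Y56.027
G01 X263.715 Y78.873
M5
G00 X336.546 Y147.095
M3 S276
G01 X197.919 Y72.407 F4227
G01 X39.584 Y86.814
G01 X267.139 Y16.520
G01 X176.103 Y84.687
G01 X336.546 Y147.095
M5
G00 X376.868 Y178.176
M3 S276
G01 X375.340 Y181.865 F4227
G01 X371.651 Y183.393
G01 X367.962 Y181.865
G01 X366.434 Y178.176
G01 X367.962 Y174.487
G01 X371.651 Y172.959
G01 X375.340 Y174.487
G01 X376.868 Y178.176
M5
G00 X0.000 Y0.000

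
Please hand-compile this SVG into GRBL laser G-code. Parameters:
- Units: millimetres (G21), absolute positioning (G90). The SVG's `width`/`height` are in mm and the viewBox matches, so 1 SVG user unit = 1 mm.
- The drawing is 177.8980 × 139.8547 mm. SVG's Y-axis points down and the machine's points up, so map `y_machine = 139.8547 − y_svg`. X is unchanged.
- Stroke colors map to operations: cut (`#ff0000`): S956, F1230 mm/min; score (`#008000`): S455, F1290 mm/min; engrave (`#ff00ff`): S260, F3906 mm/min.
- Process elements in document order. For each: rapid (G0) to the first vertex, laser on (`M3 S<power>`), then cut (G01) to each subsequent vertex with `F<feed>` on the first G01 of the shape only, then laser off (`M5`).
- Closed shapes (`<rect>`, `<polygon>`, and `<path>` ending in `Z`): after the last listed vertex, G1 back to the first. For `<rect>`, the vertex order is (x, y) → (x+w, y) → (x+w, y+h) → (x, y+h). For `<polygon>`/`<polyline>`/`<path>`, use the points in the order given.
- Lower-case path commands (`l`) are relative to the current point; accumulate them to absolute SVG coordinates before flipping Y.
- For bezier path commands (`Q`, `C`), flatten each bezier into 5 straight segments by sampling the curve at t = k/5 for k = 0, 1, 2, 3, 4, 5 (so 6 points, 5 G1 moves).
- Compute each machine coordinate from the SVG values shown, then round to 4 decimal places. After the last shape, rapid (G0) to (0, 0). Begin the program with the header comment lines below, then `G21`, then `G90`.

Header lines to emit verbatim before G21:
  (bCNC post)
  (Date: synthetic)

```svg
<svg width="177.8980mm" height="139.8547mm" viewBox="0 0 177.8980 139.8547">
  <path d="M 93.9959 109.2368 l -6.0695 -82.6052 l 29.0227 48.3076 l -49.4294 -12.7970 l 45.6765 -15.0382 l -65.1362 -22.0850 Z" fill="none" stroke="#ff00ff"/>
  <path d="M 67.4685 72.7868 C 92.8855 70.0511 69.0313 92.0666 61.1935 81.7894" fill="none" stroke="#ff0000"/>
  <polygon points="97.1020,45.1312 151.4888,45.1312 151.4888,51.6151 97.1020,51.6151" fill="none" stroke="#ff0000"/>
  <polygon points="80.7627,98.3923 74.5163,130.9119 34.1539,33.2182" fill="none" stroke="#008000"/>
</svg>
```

(bCNC post)
(Date: synthetic)
G21
G90
G0 X93.9959 Y30.6179
M3 S260
G01 X87.9264 Y113.2231 F3906
G01 X116.9491 Y64.9155
G01 X67.5197 Y77.7125
G01 X113.1962 Y92.7507
G01 X48.0600 Y114.8357
G01 X93.9959 Y30.6179
M5
G0 X67.4685 Y67.0679
M3 S956
G01 X77.3285 Y66.1955 F1230
G01 X78.4971 Y62.1210
G01 X74.1083 Y57.5823
G01 X67.2958 Y55.3178
G01 X61.1935 Y58.0653
M5
G0 X97.1020 Y94.7235
M3 S956
G01 X151.4888 Y94.7235 F1230
G01 X151.4888 Y88.2396
G01 X97.1020 Y88.2396
G01 X97.1020 Y94.7235
M5
G0 X80.7627 Y41.4624
M3 S455
G01 X74.5163 Y8.9428 F1290
G01 X34.1539 Y106.6365
G01 X80.7627 Y41.4624
M5
G0 X0.0000 Y0.0000

Since the viewBox matches the mm dimensions, user units are millimetres directly. The only transform is the Y-flip y_m = 139.8547 − y_svg.

Shape 1 is a closed polygon drawn with `<path>`. Its stroke #ff00ff means engrave at S260, F3906. After flipping Y the toolpath is (93.9959,30.6179) → (87.9264,113.2231) → (116.9491,64.9155) → (67.5197,77.7125) → (113.1962,92.7507) → (48.0600,114.8357) → (93.9959,30.6179), returning to the start.

Shape 2 is a cubic bezier drawn with `<path>`. Its stroke #ff0000 means cut at S956, F1230. After flipping Y the toolpath is (67.4685,67.0679) → (77.3285,66.1955) → (78.4971,62.1210) → (74.1083,57.5823) → (67.2958,55.3178) → (61.1935,58.0653).

Shape 3 is a rectangle drawn with `<polygon>`. Its stroke #ff0000 means cut at S956, F1230. After flipping Y the toolpath is (97.1020,94.7235) → (151.4888,94.7235) → (151.4888,88.2396) → (97.1020,88.2396) → (97.1020,94.7235), returning to the start.

Shape 4 is a closed polygon drawn with `<polygon>`. Its stroke #008000 means score at S455, F1290. After flipping Y the toolpath is (80.7627,41.4624) → (74.5163,8.9428) → (34.1539,106.6365) → (80.7627,41.4624), returning to the start.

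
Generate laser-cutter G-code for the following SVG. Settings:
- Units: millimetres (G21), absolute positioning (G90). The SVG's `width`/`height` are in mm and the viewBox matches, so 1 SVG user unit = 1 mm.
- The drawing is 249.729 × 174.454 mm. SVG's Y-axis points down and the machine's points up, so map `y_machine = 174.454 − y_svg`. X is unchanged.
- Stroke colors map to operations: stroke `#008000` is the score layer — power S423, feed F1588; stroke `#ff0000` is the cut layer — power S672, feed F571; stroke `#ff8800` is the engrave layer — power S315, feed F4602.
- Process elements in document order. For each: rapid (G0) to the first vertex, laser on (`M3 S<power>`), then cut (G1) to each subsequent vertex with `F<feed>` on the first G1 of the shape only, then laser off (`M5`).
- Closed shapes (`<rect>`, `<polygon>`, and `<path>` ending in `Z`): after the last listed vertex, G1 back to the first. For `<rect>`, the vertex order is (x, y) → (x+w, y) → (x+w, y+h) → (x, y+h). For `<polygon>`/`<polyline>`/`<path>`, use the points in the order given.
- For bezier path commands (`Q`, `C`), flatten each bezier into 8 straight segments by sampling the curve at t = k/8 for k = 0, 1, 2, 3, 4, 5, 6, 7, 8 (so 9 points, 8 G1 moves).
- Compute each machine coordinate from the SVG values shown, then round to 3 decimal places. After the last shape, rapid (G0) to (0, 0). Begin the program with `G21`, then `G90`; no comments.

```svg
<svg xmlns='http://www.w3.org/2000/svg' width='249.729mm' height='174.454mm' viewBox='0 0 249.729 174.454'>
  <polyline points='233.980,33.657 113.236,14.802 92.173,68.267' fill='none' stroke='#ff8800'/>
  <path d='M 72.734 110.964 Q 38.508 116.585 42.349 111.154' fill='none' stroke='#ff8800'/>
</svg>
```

G21
G90
G0 X233.980 Y140.797
M3 S315
G1 X113.236 Y159.652 F4602
G1 X92.173 Y106.187
M5
G0 X72.734 Y63.490
M3 S315
G1 X64.772 Y62.257 F4602
G1 X58.000 Y61.370
G1 X52.418 Y60.828
G1 X48.025 Y60.632
G1 X44.821 Y60.781
G1 X42.808 Y61.275
G1 X41.984 Y62.115
G1 X42.349 Y63.300
M5
G0 X0.000 Y0.000

1 u = 1 mm; y_m = 174.454 − y.

[1] `<polyline>` open polyline, #ff8800→engrave S315 F4602: (233.980,140.797) → (113.236,159.652) → (92.173,106.187)

[2] `<path>` quadratic bezier, #ff8800→engrave S315 F4602: (72.734,63.490) → (64.772,62.257) → (58.000,61.370) → (52.418,60.828) → (48.025,60.632) → (44.821,60.781) → (42.808,61.275) → (41.984,62.115) → (42.349,63.300)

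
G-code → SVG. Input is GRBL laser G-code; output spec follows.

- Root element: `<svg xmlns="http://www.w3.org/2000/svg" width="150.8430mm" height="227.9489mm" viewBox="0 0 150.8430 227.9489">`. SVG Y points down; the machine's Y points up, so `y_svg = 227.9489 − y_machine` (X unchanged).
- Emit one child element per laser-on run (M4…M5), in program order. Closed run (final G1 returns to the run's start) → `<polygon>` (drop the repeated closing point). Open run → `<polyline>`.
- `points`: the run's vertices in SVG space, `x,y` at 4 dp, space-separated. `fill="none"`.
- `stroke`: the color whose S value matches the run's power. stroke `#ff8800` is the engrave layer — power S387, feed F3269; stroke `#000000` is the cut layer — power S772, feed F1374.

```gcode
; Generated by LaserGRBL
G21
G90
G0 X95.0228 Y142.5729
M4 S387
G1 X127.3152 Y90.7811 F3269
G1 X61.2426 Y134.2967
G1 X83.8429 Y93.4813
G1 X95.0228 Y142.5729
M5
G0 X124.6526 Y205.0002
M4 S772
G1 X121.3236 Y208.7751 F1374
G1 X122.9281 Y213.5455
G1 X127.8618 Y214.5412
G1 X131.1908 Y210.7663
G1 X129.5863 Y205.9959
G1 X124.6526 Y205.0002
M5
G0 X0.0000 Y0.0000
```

y_svg = 227.9489 − y_m.

[1] S387→`#ff8800` (engrave); closed run; points: 95.0228,85.3760 127.3152,137.1678 61.2426,93.6522 83.8429,134.4676

[2] S772→`#000000` (cut); closed run; points: 124.6526,22.9487 121.3236,19.1738 122.9281,14.4034 127.8618,13.4077 131.1908,17.1826 129.5863,21.9530

<svg xmlns="http://www.w3.org/2000/svg" width="150.8430mm" height="227.9489mm" viewBox="0 0 150.8430 227.9489">
  <polygon points="95.0228,85.3760 127.3152,137.1678 61.2426,93.6522 83.8429,134.4676" fill="none" stroke="#ff8800"/>
  <polygon points="124.6526,22.9487 121.3236,19.1738 122.9281,14.4034 127.8618,13.4077 131.1908,17.1826 129.5863,21.9530" fill="none" stroke="#000000"/>
</svg>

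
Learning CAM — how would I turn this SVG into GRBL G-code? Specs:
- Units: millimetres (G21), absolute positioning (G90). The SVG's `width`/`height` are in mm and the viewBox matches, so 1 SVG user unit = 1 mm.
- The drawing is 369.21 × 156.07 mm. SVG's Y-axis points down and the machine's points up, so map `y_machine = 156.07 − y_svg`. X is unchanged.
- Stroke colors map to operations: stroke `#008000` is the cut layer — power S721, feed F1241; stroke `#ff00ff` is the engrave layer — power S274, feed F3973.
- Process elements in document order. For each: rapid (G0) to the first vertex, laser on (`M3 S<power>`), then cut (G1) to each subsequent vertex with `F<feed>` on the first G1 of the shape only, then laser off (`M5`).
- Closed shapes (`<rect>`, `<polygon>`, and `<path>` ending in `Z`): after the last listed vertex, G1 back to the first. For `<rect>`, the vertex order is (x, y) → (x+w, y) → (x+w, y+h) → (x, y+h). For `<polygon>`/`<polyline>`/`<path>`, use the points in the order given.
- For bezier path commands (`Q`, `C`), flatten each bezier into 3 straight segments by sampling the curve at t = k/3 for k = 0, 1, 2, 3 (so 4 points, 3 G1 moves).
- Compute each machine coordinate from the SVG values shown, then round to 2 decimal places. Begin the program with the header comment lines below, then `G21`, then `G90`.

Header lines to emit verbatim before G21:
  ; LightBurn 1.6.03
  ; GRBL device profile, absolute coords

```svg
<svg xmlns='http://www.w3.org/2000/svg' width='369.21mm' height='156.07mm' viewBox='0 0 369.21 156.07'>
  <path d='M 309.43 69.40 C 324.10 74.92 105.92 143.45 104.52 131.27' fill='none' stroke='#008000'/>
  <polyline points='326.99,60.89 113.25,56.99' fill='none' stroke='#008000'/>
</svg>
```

1 u = 1 mm; y_m = 156.07 − y.

[1] `<path>` cubic bezier, #008000→cut S721 F1241: (309.43,86.67) → (263.14,65.47) → (161.53,34.20) → (104.52,24.80)

[2] `<polyline>` line segment, #008000→cut S721 F1241: (326.99,95.18) → (113.25,99.08)

; LightBurn 1.6.03
; GRBL device profile, absolute coords
G21
G90
G0 X309.43 Y86.67
M3 S721
G1 X263.14 Y65.47 F1241
G1 X161.53 Y34.20
G1 X104.52 Y24.80
M5
G0 X326.99 Y95.18
M3 S721
G1 X113.25 Y99.08 F1241
M5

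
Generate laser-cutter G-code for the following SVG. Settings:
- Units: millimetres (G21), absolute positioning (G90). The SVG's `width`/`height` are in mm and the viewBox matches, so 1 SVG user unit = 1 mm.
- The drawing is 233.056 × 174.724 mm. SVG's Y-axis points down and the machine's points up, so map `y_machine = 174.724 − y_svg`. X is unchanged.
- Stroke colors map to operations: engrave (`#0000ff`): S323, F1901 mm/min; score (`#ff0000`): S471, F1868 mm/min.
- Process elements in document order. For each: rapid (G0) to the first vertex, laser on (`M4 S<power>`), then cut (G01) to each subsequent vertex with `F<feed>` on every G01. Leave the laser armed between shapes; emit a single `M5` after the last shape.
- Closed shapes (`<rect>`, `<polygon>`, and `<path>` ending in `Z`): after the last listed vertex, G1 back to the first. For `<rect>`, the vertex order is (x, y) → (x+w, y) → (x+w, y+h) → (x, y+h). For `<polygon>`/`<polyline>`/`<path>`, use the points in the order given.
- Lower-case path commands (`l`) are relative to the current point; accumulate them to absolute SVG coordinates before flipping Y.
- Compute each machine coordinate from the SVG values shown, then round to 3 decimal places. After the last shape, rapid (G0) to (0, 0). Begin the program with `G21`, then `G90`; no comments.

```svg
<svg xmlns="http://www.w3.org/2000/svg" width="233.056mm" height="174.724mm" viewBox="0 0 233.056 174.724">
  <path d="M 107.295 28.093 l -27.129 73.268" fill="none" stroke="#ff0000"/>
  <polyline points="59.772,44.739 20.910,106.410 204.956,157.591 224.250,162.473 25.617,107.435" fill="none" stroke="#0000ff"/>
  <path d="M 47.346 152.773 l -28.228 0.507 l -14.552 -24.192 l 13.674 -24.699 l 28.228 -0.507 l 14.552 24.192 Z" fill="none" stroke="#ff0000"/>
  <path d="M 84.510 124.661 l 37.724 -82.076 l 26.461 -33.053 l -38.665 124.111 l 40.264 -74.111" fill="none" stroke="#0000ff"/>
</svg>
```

viewBox `0 0 233.056 174.724` with mm width/height → 1 unit = 1 mm. Flip: y_m = 174.724 − y_svg.

**Shape 1** — `<path>` line segment, stroke `#ff0000` → score (S471, F1868). Machine vertices: (107.295,146.631) → (80.166,73.363). Open path.

**Shape 2** — `<polyline>` open polyline, stroke `#0000ff` → engrave (S323, F1901). Machine vertices: (59.772,129.985) → (20.910,68.314) → (204.956,17.133) → (224.250,12.251) → (25.617,67.289). Open path.

**Shape 3** — `<path>` regular polygon, stroke `#ff0000` → score (S471, F1868). Machine vertices: (47.346,21.951) → (19.118,21.444) → (4.566,45.636) → (18.240,70.335) → (46.468,70.842) → (61.020,46.650) → (47.346,21.951). Closed: final G1 returns to the first vertex.

**Shape 4** — `<path>` open polyline, stroke `#0000ff` → engrave (S323, F1901). Machine vertices: (84.510,50.063) → (122.234,132.139) → (148.695,165.192) → (110.030,41.081) → (150.294,115.192). Open path.

G21
G90
G0 X107.295 Y146.631
M4 S471
G01 X80.166 Y73.363 F1868
G0 X59.772 Y129.985
M4 S323
G01 X20.910 Y68.314 F1901
G01 X204.956 Y17.133 F1901
G01 X224.250 Y12.251 F1901
G01 X25.617 Y67.289 F1901
G0 X47.346 Y21.951
M4 S471
G01 X19.118 Y21.444 F1868
G01 X4.566 Y45.636 F1868
G01 X18.240 Y70.335 F1868
G01 X46.468 Y70.842 F1868
G01 X61.020 Y46.650 F1868
G01 X47.346 Y21.951 F1868
G0 X84.510 Y50.063
M4 S323
G01 X122.234 Y132.139 F1901
G01 X148.695 Y165.192 F1901
G01 X110.030 Y41.081 F1901
G01 X150.294 Y115.192 F1901
M5
G0 X0.000 Y0.000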